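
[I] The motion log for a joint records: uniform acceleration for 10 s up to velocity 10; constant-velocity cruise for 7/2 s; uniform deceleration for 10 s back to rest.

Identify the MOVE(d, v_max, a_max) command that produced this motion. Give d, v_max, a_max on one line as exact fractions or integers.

d=135 v_max=10 a_max=1

a_max = 10/10 = 1
d_a = ½·10·10 = 50; d_c = 10·7/2 = 35
d = 2·50 + 35 = 135
t_c = 7/2 > 0 so v_max = 10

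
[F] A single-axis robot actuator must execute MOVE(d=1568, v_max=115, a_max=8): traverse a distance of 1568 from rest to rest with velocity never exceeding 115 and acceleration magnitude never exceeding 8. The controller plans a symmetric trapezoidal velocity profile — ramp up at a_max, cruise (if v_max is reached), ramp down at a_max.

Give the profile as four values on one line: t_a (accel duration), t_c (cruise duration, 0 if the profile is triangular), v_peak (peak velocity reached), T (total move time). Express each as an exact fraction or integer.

v_max²/a_max = 115²/8 = 13225/8
1568 < 13225/8 so t_c = 0
v_peak = √(1568·8) = √12544 = 112
t_a = 112/8 = 14; t_c = 0
T = 2·14 = 28

t_a=14 t_c=0 v_peak=112 T=28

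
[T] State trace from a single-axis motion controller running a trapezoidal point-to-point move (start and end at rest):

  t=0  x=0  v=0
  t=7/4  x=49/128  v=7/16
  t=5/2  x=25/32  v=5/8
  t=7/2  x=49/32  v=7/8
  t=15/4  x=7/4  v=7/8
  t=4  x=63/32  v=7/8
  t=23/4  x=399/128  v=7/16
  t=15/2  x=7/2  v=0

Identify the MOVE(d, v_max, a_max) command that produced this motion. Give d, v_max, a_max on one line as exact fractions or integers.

d=7/2 v_max=7/8 a_max=1/4

final state: t=15/2, x=7/2, v=0 → d = 7/2
a_max = (7/16−0)/(7/4−0) = 1/4
max v = 7/8 over t∈[7/2,4] → v_max = 7/8
check: 7/8·(7/2+1/2) = 7/2 ✓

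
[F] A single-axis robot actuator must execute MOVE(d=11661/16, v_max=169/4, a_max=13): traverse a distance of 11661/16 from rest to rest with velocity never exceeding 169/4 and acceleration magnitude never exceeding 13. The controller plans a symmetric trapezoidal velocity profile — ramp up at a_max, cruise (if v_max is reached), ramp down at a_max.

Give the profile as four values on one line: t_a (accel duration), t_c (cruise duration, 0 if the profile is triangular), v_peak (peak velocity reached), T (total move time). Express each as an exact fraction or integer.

(v_max)²/a_max = (169/4)²/13 = 2197/16
11661/16 ≥ 2197/16 so v_max reached
t_a = (169/4)/13 = 13/4; v_peak = 169/4
d_cruise = 11661/16 − 2197/16 = 1183/2; t_c = (1183/2)/(169/4) = 14
T = 2·13/4 + 14 = 41/2

t_a=13/4 t_c=14 v_peak=169/4 T=41/2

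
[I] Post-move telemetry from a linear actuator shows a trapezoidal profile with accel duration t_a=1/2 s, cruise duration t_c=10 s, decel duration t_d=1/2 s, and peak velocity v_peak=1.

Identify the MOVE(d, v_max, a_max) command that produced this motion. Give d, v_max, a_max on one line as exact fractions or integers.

a_max = 1/(1/2) = 2
d_a = ½·1·1/2 = 1/4; d_c = 1·10 = 10
d = 2·1/4 + 10 = 21/2
t_c = 10 > 0 so v_max = 1

d=21/2 v_max=1 a_max=2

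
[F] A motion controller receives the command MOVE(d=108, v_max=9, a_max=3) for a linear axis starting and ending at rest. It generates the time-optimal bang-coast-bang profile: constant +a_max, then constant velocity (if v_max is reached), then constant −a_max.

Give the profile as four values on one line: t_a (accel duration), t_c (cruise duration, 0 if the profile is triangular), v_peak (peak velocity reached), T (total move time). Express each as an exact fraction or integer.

vₘ²/aₘ = 9²/3 = 27
108 ≥ 27 ⇒ cruise phase
t_a = 9/3 = 3; v_peak = 9
d_cruise = 108 − 27 = 81; t_c = 81/9 = 9
T = 2·3 + 9 = 15

t_a=3 t_c=9 v_peak=9 T=15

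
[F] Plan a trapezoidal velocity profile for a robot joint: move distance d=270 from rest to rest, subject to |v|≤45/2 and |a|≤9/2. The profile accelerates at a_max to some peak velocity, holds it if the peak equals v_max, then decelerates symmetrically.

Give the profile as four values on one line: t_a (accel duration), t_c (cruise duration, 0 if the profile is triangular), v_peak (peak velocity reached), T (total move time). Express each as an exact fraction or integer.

t_a=5 t_c=7 v_peak=45/2 T=17

vₘ²/aₘ = (45/2)²/(9/2) = 225/2
270 ≥ 225/2 so v_max reached
t_a = (45/2)/(9/2) = 5; v_peak = 45/2
d_cruise = 270 − 225/2 = 315/2; t_c = (315/2)/(45/2) = 7
T = 2·5 + 7 = 17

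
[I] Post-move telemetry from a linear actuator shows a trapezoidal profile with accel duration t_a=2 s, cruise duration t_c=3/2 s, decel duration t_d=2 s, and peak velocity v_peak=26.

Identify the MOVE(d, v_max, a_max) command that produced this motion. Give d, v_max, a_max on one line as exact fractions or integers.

d=91 v_max=26 a_max=13

a_max = 26/2 = 13
d_a = ½·26·2 = 26; d_c = 26·3/2 = 39
d = 2·26 + 39 = 91
t_c = 3/2 > 0 so v_max = 26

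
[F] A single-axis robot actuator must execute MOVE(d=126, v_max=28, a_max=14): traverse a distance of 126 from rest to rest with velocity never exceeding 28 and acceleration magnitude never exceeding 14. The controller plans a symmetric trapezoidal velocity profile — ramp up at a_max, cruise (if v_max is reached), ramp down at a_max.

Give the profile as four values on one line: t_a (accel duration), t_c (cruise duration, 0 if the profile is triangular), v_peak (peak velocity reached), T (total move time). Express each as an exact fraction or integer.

t_a=2 t_c=5/2 v_peak=28 T=13/2

vₘ²/aₘ = 28²/14 = 56
126 ≥ 56 ⇒ cruise phase
t_a = 28/14 = 2; v_peak = 28
d_cruise = 126 − 56 = 70; t_c = 70/28 = 5/2
T = 2·2 + 5/2 = 13/2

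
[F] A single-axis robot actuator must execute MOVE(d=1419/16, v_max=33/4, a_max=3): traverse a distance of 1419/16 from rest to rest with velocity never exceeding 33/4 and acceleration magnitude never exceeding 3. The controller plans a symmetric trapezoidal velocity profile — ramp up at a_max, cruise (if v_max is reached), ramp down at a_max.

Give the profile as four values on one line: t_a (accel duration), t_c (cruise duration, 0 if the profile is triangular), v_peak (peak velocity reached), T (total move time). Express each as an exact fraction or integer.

v_max²/a_max = (33/4)²/3 = 363/16
1419/16 ≥ 363/16 so v_max reached
t_a = (33/4)/3 = 11/4; v_peak = 33/4
d_cruise = 1419/16 − 363/16 = 66; t_c = 66/(33/4) = 8
T = 2·11/4 + 8 = 27/2

t_a=11/4 t_c=8 v_peak=33/4 T=27/2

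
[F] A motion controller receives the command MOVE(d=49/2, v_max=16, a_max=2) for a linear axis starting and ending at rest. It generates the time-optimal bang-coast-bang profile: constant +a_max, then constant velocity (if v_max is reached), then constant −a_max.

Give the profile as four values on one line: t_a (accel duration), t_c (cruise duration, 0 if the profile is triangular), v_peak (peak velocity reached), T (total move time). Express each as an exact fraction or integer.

v_max²/a_max = 16²/2 = 128
49/2 < 128 → triangular
v_peak = √(49/2·2) = √49 = 7
t_a = 7/2; t_c = 0
T = 2·7/2 = 7

t_a=7/2 t_c=0 v_peak=7 T=7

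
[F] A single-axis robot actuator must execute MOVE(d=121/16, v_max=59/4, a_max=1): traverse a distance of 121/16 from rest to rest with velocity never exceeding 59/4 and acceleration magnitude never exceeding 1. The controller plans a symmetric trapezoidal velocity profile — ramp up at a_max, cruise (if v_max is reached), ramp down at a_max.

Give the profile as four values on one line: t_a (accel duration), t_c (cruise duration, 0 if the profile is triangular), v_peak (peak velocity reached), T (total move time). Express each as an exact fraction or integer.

t_a=11/4 t_c=0 v_peak=11/4 T=11/2

vₘ²/aₘ = (59/4)²/1 = 3481/16
121/16 < 3481/16 so t_c = 0
v_peak = √(121/16·1) = √(121/16) = 11/4
t_a = (11/4)/1 = 11/4; t_c = 0
T = 2·11/4 = 11/2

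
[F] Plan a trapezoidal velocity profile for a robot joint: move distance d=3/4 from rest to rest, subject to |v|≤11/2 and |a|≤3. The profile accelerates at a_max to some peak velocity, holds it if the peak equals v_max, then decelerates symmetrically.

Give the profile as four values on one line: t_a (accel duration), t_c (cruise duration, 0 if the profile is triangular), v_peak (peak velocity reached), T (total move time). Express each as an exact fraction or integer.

t_a=1/2 t_c=0 v_peak=3/2 T=1

(v_max)²/a_max = (11/2)²/3 = 121/12
3/4 < 121/12 ⇒ no cruise
v_peak = √(3/4·3) = √(9/4) = 3/2
t_a = (3/2)/3 = 1/2; t_c = 0
T = 2·1/2 = 1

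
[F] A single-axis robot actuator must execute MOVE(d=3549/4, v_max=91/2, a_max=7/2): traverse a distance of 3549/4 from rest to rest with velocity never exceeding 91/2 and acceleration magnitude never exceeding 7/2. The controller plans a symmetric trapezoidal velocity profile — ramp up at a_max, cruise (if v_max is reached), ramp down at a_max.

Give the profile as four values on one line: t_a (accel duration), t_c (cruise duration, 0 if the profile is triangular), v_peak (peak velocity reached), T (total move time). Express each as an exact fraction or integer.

t_a=13 t_c=13/2 v_peak=91/2 T=65/2

vₘ²/aₘ = (91/2)²/(7/2) = 1183/2
3549/4 ≥ 1183/2 ⇒ cruise phase
t_a = (91/2)/(7/2) = 13; v_peak = 91/2
d_cruise = 3549/4 − 1183/2 = 1183/4; t_c = (1183/4)/(91/2) = 13/2
T = 2·13 + 13/2 = 65/2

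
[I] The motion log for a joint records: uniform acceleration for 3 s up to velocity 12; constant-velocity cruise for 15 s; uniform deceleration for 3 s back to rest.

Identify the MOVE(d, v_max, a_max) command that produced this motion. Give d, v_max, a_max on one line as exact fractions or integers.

d=216 v_max=12 a_max=4

a_max = 12/3 = 4
d_a = ½·12·3 = 18; d_c = 12·15 = 180
d = 2·18 + 180 = 216
t_c = 15 > 0 ⇒ limit active, v_max = 12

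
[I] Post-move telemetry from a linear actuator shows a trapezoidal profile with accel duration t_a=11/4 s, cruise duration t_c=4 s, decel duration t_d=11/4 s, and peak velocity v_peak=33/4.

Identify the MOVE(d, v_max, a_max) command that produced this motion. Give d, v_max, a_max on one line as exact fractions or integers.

d=891/16 v_max=33/4 a_max=3

a_max = (33/4)/(11/4) = 3
d_a = ½·33/4·11/4 = 363/32; d_c = 33/4·4 = 33
d = 2·363/32 + 33 = 891/16
t_c = 4 > 0 → v_max = v_peak = 33/4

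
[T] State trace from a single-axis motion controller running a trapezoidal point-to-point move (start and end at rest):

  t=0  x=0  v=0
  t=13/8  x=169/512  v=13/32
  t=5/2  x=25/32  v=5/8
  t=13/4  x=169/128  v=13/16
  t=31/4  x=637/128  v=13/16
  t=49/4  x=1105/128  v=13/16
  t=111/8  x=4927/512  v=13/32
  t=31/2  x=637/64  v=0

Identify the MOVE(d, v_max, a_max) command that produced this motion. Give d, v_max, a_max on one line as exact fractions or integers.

final state: t=31/2, x=637/64, v=0 → d = 637/64
a_max = (13/32−0)/(13/8−0) = 1/4
max v = 13/16 over t∈[13/4,49/4] → v_max = 13/16
check: 13/16·(13/4+9) = 637/64 ✓

d=637/64 v_max=13/16 a_max=1/4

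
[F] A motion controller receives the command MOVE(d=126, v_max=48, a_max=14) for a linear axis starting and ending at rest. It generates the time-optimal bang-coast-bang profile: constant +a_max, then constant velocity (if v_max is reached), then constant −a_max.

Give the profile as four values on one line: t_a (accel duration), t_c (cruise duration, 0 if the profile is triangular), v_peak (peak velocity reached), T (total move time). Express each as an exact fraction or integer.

v_max²/a_max = 48²/14 = 1152/7
126 < 1152/7 so t_c = 0
v_peak = √(126·14) = √1764 = 42
t_a = 42/14 = 3; t_c = 0
T = 2·3 = 6

t_a=3 t_c=0 v_peak=42 T=6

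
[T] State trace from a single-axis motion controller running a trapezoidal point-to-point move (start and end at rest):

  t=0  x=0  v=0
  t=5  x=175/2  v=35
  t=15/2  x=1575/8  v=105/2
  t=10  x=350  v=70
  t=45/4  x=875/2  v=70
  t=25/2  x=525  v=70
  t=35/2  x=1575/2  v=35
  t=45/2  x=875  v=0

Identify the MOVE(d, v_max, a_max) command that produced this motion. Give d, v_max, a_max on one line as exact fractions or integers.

final state: t=45/2, x=875, v=0 → d = 875
a_max = (35−0)/(5−0) = 7
max v = 70 over t∈[10,25/2] → v_max = 70
check: 70·(10+5/2) = 875 ✓

d=875 v_max=70 a_max=7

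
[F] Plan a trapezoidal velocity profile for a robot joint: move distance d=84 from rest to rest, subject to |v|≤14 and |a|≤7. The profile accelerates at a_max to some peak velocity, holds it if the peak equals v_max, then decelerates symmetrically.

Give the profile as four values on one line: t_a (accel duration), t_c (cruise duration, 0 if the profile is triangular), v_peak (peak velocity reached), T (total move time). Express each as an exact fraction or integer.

t_a=2 t_c=4 v_peak=14 T=8

(v_max)²/a_max = 14²/7 = 28
84 ≥ 28 ⇒ cruise phase
t_a = 14/7 = 2; v_peak = 14
d_cruise = 84 − 28 = 56; t_c = 56/14 = 4
T = 2·2 + 4 = 8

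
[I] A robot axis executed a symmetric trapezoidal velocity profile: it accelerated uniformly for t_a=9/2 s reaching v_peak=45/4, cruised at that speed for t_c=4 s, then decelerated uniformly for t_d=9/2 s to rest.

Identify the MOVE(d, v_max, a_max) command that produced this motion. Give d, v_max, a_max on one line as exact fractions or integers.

d=765/8 v_max=45/4 a_max=5/2

a_max = (45/4)/(9/2) = 5/2
d_a = ½·45/4·9/2 = 405/16; d_c = 45/4·4 = 45
d = 2·405/16 + 45 = 765/8
t_c = 4 > 0 ⇒ limit active, v_max = 45/4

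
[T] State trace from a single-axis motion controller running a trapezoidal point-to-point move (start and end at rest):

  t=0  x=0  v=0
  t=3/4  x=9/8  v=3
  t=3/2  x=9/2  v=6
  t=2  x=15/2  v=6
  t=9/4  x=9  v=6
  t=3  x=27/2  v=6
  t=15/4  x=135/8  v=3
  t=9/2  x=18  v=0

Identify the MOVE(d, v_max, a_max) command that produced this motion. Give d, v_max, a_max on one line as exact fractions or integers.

d=18 v_max=6 a_max=4

final state: t=9/2, x=18, v=0 → d = 18
a_max = (3−0)/(3/4−0) = 4
max v = 6 over t∈[3/2,3] → v_max = 6
check: 6·(3/2+3/2) = 18 ✓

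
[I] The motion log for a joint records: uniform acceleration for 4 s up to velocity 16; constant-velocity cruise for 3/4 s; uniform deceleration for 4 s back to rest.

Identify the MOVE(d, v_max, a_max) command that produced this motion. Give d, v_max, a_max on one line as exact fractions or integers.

a_max = 16/4 = 4
d_a = ½·16·4 = 32; d_c = 16·3/4 = 12
d = 2·32 + 12 = 76
t_c = 3/4 > 0 → v_max = v_peak = 16

d=76 v_max=16 a_max=4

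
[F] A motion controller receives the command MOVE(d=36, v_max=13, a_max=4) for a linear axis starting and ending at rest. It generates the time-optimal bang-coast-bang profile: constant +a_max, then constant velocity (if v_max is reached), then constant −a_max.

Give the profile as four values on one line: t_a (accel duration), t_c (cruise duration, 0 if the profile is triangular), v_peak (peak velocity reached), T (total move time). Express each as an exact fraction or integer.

v_max²/a_max = 13²/4 = 169/4
36 < 169/4 ⇒ no cruise
v_peak = √(36·4) = √144 = 12
t_a = 12/4 = 3; t_c = 0
T = 2·3 = 6

t_a=3 t_c=0 v_peak=12 T=6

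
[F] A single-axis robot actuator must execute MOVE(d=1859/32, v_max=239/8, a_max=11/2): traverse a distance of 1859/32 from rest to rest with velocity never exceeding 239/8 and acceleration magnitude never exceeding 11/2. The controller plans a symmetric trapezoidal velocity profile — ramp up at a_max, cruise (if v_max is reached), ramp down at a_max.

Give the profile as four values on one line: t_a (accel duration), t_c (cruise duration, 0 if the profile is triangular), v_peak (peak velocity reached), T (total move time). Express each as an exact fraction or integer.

t_a=13/4 t_c=0 v_peak=143/8 T=13/2

vₘ²/aₘ = (239/8)²/(11/2) = 57121/352
1859/32 < 57121/352 so t_c = 0
v_peak = √(1859/32·11/2) = √(20449/64) = 143/8
t_a = (143/8)/(11/2) = 13/4; t_c = 0
T = 2·13/4 = 13/2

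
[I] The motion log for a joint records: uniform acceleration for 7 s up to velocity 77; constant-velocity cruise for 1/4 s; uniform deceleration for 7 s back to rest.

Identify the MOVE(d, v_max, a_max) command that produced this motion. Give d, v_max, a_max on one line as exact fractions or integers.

a_max = 77/7 = 11
d_a = ½·77·7 = 539/2; d_c = 77·1/4 = 77/4
d = 2·539/2 + 77/4 = 2233/4
t_c = 1/4 > 0 so v_max = 77

d=2233/4 v_max=77 a_max=11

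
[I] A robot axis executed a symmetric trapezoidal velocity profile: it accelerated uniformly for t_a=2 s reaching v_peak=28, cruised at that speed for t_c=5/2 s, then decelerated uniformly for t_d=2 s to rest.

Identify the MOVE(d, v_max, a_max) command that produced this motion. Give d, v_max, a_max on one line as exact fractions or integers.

a_max = 28/2 = 14
d_a = ½·28·2 = 28; d_c = 28·5/2 = 70
d = 2·28 + 70 = 126
t_c = 5/2 > 0 → v_max = v_peak = 28

d=126 v_max=28 a_max=14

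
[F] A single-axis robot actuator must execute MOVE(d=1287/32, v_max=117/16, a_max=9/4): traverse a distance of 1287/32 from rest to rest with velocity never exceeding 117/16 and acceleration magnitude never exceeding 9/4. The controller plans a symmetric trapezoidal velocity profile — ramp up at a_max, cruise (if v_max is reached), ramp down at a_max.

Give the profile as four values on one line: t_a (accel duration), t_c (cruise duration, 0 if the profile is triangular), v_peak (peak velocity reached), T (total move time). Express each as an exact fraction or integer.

vₘ²/aₘ = (117/16)²/(9/4) = 1521/64
1287/32 ≥ 1521/64 → trapezoidal
t_a = (117/16)/(9/4) = 13/4; v_peak = 117/16
d_cruise = 1287/32 − 1521/64 = 1053/64; t_c = (1053/64)/(117/16) = 9/4
T = 2·13/4 + 9/4 = 35/4

t_a=13/4 t_c=9/4 v_peak=117/16 T=35/4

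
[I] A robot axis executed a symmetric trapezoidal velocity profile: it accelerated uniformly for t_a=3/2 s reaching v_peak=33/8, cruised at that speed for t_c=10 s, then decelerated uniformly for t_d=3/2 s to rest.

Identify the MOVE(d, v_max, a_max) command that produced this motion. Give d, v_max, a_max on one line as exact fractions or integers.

d=759/16 v_max=33/8 a_max=11/4

a_max = (33/8)/(3/2) = 11/4
d_a = ½·33/8·3/2 = 99/32; d_c = 33/8·10 = 165/4
d = 2·99/32 + 165/4 = 759/16
t_c = 10 > 0 so v_max = 33/8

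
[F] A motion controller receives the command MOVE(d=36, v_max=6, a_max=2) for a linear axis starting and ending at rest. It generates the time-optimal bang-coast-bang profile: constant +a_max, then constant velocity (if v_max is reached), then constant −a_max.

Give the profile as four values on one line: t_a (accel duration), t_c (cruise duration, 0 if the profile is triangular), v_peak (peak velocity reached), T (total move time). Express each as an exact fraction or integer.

t_a=3 t_c=3 v_peak=6 T=9

v_max²/a_max = 6²/2 = 18
36 ≥ 18 so v_max reached
t_a = 6/2 = 3; v_peak = 6
d_cruise = 36 − 18 = 18; t_c = 18/6 = 3
T = 2·3 + 3 = 9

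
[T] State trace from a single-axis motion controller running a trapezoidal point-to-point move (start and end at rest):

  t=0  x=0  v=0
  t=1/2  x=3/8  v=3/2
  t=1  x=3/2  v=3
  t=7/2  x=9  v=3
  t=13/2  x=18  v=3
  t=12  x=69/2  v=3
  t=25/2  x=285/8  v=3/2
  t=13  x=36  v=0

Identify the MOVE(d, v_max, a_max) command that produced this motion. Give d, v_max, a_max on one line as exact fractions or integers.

d=36 v_max=3 a_max=3

final state: t=13, x=36, v=0 → d = 36
a_max = (3/2−0)/(1/2−0) = 3
max v = 3 over t∈[1,12] → v_max = 3
check: 3·(1+11) = 36 ✓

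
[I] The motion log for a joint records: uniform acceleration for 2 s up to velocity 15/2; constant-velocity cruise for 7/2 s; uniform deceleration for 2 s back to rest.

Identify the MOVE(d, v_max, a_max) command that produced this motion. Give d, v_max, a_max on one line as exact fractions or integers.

d=165/4 v_max=15/2 a_max=15/4

a_max = (15/2)/2 = 15/4
d_a = ½·15/2·2 = 15/2; d_c = 15/2·7/2 = 105/4
d = 2·15/2 + 105/4 = 165/4
t_c = 7/2 > 0 ⇒ limit active, v_max = 15/2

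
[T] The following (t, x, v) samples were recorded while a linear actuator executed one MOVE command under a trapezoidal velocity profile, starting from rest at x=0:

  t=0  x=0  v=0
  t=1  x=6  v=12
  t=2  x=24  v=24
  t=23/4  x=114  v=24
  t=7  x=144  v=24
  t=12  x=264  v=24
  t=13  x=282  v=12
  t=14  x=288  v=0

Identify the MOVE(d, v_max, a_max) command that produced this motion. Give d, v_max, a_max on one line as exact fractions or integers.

final state: t=14, x=288, v=0 → d = 288
a_max = (12−0)/(1−0) = 12
max v = 24 over t∈[2,12] → v_max = 24
check: 24·(2+10) = 288 ✓

d=288 v_max=24 a_max=12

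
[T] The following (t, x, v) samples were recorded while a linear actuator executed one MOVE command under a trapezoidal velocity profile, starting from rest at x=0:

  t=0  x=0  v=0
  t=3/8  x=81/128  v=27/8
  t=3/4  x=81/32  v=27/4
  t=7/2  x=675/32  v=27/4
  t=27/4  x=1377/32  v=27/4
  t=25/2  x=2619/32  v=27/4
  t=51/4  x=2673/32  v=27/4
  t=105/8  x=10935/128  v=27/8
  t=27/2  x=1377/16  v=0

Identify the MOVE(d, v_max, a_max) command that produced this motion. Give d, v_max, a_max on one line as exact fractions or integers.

final state: t=27/2, x=1377/16, v=0 → d = 1377/16
a_max = (27/8−0)/(3/8−0) = 9
max v = 27/4 over t∈[3/4,51/4] → v_max = 27/4
check: 27/4·(3/4+12) = 1377/16 ✓

d=1377/16 v_max=27/4 a_max=9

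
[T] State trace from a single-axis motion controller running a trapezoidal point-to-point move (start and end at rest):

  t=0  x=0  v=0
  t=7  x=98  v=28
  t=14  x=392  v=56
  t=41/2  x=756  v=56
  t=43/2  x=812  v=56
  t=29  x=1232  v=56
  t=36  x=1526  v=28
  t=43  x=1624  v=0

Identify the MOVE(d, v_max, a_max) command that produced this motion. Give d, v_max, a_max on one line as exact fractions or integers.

final state: t=43, x=1624, v=0 → d = 1624
a_max = (28−0)/(7−0) = 4
max v = 56 over t∈[14,29] → v_max = 56
check: 56·(14+15) = 1624 ✓

d=1624 v_max=56 a_max=4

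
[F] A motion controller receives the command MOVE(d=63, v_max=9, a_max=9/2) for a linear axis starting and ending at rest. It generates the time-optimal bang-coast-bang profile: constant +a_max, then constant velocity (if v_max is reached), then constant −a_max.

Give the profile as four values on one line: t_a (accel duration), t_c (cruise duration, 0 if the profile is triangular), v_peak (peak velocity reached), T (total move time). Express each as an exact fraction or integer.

t_a=2 t_c=5 v_peak=9 T=9

v_max²/a_max = 9²/(9/2) = 18
63 ≥ 18 ⇒ cruise phase
t_a = 9/(9/2) = 2; v_peak = 9
d_cruise = 63 − 18 = 45; t_c = 45/9 = 5
T = 2·2 + 5 = 9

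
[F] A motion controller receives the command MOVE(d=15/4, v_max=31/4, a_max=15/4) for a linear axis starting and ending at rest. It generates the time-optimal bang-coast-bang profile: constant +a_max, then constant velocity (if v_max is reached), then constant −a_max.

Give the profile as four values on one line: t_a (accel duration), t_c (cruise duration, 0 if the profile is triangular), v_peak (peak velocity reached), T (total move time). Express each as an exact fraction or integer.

t_a=1 t_c=0 v_peak=15/4 T=2

v_max²/a_max = (31/4)²/(15/4) = 961/60
15/4 < 961/60 so t_c = 0
v_peak = √(15/4·15/4) = √(225/16) = 15/4
t_a = (15/4)/(15/4) = 1; t_c = 0
T = 2·1 = 2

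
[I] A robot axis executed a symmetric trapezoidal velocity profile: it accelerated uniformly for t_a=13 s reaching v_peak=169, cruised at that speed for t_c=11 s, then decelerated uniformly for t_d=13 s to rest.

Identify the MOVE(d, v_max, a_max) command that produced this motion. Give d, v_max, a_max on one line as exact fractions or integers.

a_max = 169/13 = 13
d_a = ½·169·13 = 2197/2; d_c = 169·11 = 1859
d = 2·2197/2 + 1859 = 4056
t_c = 11 > 0 → v_max = v_peak = 169

d=4056 v_max=169 a_max=13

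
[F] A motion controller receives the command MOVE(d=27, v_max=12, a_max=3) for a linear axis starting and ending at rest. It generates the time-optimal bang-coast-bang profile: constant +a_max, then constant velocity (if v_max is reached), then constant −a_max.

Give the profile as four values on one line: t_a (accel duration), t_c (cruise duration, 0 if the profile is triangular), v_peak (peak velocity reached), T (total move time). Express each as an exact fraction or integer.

t_a=3 t_c=0 v_peak=9 T=6

v_max²/a_max = 12²/3 = 48
27 < 48 ⇒ no cruise
v_peak = √(27·3) = √81 = 9
t_a = 9/3 = 3; t_c = 0
T = 2·3 = 6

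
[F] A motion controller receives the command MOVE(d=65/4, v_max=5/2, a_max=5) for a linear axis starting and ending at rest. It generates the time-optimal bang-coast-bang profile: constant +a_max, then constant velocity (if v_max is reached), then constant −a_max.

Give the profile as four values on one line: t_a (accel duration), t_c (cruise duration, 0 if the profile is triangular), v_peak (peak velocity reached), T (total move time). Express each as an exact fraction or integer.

v_max²/a_max = (5/2)²/5 = 5/4
65/4 ≥ 5/4 so v_max reached
t_a = (5/2)/5 = 1/2; v_peak = 5/2
d_cruise = 65/4 − 5/4 = 15; t_c = 15/(5/2) = 6
T = 2·1/2 + 6 = 7

t_a=1/2 t_c=6 v_peak=5/2 T=7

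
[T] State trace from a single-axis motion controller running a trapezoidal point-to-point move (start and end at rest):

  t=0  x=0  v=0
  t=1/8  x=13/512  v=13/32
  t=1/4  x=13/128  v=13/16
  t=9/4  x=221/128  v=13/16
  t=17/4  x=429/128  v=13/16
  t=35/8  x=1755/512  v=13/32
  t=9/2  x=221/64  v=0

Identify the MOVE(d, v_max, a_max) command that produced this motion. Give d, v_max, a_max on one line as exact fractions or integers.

final state: t=9/2, x=221/64, v=0 → d = 221/64
a_max = (13/32−0)/(1/8−0) = 13/4
max v = 13/16 over t∈[1/4,17/4] → v_max = 13/16
check: 13/16·(1/4+4) = 221/64 ✓

d=221/64 v_max=13/16 a_max=13/4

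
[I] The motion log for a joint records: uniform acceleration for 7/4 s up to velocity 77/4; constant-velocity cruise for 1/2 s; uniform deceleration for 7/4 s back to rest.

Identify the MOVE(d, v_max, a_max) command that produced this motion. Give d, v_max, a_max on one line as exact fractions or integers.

a_max = (77/4)/(7/4) = 11
d_a = ½·77/4·7/4 = 539/32; d_c = 77/4·1/2 = 77/8
d = 2·539/32 + 77/8 = 693/16
t_c = 1/2 > 0 → v_max = v_peak = 77/4

d=693/16 v_max=77/4 a_max=11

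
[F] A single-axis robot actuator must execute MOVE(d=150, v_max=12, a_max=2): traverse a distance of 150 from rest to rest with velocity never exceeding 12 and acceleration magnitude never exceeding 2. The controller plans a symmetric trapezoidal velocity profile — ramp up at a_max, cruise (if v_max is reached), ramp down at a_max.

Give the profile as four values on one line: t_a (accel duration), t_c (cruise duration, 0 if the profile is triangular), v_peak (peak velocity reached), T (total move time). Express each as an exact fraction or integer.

t_a=6 t_c=13/2 v_peak=12 T=37/2

v_max²/a_max = 12²/2 = 72
150 ≥ 72 → trapezoidal
t_a = 12/2 = 6; v_peak = 12
d_cruise = 150 − 72 = 78; t_c = 78/12 = 13/2
T = 2·6 + 13/2 = 37/2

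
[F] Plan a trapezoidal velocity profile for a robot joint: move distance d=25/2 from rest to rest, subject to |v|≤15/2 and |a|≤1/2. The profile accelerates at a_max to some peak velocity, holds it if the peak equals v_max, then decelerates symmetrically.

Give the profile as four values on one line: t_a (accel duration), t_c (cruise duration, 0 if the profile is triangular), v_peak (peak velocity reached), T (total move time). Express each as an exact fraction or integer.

(v_max)²/a_max = (15/2)²/(1/2) = 225/2
25/2 < 225/2 so t_c = 0
v_peak = √(25/2·1/2) = √(25/4) = 5/2
t_a = (5/2)/(1/2) = 5; t_c = 0
T = 2·5 = 10

t_a=5 t_c=0 v_peak=5/2 T=10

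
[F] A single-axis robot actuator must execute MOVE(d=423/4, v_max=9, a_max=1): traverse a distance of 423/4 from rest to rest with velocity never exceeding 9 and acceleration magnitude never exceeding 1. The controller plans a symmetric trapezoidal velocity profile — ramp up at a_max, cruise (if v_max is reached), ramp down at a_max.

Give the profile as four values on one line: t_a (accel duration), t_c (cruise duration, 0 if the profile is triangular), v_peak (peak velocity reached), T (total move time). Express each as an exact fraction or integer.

t_a=9 t_c=11/4 v_peak=9 T=83/4

(v_max)²/a_max = 9²/1 = 81
423/4 ≥ 81 → trapezoidal
t_a = 9/1 = 9; v_peak = 9
d_cruise = 423/4 − 81 = 99/4; t_c = (99/4)/9 = 11/4
T = 2·9 + 11/4 = 83/4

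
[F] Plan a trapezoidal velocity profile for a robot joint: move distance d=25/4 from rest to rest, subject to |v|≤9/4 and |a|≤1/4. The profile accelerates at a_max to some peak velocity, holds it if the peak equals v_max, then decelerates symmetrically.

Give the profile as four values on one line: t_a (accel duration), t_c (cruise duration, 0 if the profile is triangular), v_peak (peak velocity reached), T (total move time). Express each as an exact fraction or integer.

v_max²/a_max = (9/4)²/(1/4) = 81/4
25/4 < 81/4 so t_c = 0
v_peak = √(25/4·1/4) = √(25/16) = 5/4
t_a = (5/4)/(1/4) = 5; t_c = 0
T = 2·5 = 10

t_a=5 t_c=0 v_peak=5/4 T=10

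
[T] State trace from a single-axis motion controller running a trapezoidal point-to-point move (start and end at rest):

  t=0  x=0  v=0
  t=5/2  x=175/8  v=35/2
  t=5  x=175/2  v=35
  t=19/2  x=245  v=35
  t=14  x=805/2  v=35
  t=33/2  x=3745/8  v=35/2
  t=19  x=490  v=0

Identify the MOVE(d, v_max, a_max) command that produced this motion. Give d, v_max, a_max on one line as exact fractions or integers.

d=490 v_max=35 a_max=7

final state: t=19, x=490, v=0 → d = 490
a_max = (35/2−0)/(5/2−0) = 7
max v = 35 over t∈[5,14] → v_max = 35
check: 35·(5+9) = 490 ✓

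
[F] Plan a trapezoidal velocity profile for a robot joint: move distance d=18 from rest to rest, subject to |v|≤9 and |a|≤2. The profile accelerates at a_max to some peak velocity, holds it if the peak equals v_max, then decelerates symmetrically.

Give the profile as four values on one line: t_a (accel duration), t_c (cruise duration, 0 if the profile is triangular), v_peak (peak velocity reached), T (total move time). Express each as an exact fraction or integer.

t_a=3 t_c=0 v_peak=6 T=6

v_max²/a_max = 9²/2 = 81/2
18 < 81/2 → triangular
v_peak = √(18·2) = √36 = 6
t_a = 6/2 = 3; t_c = 0
T = 2·3 = 6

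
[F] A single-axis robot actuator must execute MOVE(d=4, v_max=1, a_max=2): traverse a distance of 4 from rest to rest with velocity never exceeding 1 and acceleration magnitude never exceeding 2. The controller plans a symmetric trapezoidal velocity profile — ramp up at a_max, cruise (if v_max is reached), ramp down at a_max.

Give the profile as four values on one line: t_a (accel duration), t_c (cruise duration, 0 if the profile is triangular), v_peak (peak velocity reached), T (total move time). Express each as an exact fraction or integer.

vₘ²/aₘ = 1²/2 = 1/2
4 ≥ 1/2 → trapezoidal
t_a = 1/2; v_peak = 1
d_cruise = 4 − 1/2 = 7/2; t_c = (7/2)/1 = 7/2
T = 2·1/2 + 7/2 = 9/2

t_a=1/2 t_c=7/2 v_peak=1 T=9/2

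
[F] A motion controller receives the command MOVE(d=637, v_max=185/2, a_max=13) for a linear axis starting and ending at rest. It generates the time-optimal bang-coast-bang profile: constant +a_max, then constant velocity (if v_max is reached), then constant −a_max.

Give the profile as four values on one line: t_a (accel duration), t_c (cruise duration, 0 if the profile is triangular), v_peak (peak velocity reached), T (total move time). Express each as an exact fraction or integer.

t_a=7 t_c=0 v_peak=91 T=14

(v_max)²/a_max = (185/2)²/13 = 34225/52
637 < 34225/52 so t_c = 0
v_peak = √(637·13) = √8281 = 91
t_a = 91/13 = 7; t_c = 0
T = 2·7 = 14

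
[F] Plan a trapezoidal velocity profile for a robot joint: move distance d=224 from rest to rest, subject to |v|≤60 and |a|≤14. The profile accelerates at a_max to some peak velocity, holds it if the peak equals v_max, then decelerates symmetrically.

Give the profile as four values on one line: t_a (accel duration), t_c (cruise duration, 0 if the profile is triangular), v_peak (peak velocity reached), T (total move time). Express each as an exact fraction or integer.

t_a=4 t_c=0 v_peak=56 T=8

(v_max)²/a_max = 60²/14 = 1800/7
224 < 1800/7 ⇒ no cruise
v_peak = √(224·14) = √3136 = 56
t_a = 56/14 = 4; t_c = 0
T = 2·4 = 8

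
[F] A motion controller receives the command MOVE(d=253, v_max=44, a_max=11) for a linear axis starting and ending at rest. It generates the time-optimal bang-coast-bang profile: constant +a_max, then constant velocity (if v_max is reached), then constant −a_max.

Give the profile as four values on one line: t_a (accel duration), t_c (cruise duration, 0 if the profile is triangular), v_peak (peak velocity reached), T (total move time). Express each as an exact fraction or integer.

vₘ²/aₘ = 44²/11 = 176
253 ≥ 176 → trapezoidal
t_a = 44/11 = 4; v_peak = 44
d_cruise = 253 − 176 = 77; t_c = 77/44 = 7/4
T = 2·4 + 7/4 = 39/4

t_a=4 t_c=7/4 v_peak=44 T=39/4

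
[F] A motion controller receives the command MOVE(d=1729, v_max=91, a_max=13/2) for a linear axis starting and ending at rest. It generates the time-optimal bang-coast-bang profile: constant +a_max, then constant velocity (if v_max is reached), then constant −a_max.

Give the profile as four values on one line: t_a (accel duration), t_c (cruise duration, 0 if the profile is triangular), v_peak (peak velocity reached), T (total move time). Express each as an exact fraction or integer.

(v_max)²/a_max = 91²/(13/2) = 1274
1729 ≥ 1274 so v_max reached
t_a = 91/(13/2) = 14; v_peak = 91
d_cruise = 1729 − 1274 = 455; t_c = 455/91 = 5
T = 2·14 + 5 = 33

t_a=14 t_c=5 v_peak=91 T=33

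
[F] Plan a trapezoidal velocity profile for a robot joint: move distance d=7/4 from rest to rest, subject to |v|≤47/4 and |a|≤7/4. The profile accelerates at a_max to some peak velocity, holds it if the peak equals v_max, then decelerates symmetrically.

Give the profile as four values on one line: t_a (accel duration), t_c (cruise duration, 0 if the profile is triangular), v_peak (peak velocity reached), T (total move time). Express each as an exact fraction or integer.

vₘ²/aₘ = (47/4)²/(7/4) = 2209/28
7/4 < 2209/28 → triangular
v_peak = √(7/4·7/4) = √(49/16) = 7/4
t_a = (7/4)/(7/4) = 1; t_c = 0
T = 2·1 = 2

t_a=1 t_c=0 v_peak=7/4 T=2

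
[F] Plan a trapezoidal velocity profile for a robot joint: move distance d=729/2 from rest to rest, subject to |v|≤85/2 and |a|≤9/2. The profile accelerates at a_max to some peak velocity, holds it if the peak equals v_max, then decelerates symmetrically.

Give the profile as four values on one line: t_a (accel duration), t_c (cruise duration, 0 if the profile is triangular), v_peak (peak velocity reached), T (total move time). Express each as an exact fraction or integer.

t_a=9 t_c=0 v_peak=81/2 T=18

(v_max)²/a_max = (85/2)²/(9/2) = 7225/18
729/2 < 7225/18 → triangular
v_peak = √(729/2·9/2) = √(6561/4) = 81/2
t_a = (81/2)/(9/2) = 9; t_c = 0
T = 2·9 = 18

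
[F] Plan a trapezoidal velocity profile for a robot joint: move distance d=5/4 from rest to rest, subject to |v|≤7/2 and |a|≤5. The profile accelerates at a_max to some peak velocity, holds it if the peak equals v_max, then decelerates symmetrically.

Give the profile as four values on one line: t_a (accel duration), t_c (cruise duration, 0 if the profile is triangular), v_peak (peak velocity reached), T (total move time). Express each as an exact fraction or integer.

t_a=1/2 t_c=0 v_peak=5/2 T=1

vₘ²/aₘ = (7/2)²/5 = 49/20
5/4 < 49/20 → triangular
v_peak = √(5/4·5) = √(25/4) = 5/2
t_a = (5/2)/5 = 1/2; t_c = 0
T = 2·1/2 = 1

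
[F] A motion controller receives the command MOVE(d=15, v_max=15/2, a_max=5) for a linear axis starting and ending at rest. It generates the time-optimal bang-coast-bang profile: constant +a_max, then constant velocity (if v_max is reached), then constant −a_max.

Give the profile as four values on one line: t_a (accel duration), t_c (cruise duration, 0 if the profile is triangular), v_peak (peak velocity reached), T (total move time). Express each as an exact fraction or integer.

vₘ²/aₘ = (15/2)²/5 = 45/4
15 ≥ 45/4 → trapezoidal
t_a = (15/2)/5 = 3/2; v_peak = 15/2
d_cruise = 15 − 45/4 = 15/4; t_c = (15/4)/(15/2) = 1/2
T = 2·3/2 + 1/2 = 7/2

t_a=3/2 t_c=1/2 v_peak=15/2 T=7/2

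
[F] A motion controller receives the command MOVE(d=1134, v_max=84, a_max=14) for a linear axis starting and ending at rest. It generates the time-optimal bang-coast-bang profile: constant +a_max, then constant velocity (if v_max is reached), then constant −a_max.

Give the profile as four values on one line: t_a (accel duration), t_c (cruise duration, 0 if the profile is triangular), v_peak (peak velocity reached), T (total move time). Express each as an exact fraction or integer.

v_max²/a_max = 84²/14 = 504
1134 ≥ 504 so v_max reached
t_a = 84/14 = 6; v_peak = 84
d_cruise = 1134 − 504 = 630; t_c = 630/84 = 15/2
T = 2·6 + 15/2 = 39/2

t_a=6 t_c=15/2 v_peak=84 T=39/2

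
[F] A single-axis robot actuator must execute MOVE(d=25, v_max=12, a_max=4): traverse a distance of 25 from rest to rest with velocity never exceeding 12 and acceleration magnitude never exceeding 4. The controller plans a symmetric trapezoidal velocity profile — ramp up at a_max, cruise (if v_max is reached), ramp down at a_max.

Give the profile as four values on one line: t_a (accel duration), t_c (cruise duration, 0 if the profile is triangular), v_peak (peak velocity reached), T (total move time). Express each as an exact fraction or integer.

t_a=5/2 t_c=0 v_peak=10 T=5

(v_max)²/a_max = 12²/4 = 36
25 < 36 ⇒ no cruise
v_peak = √(25·4) = √100 = 10
t_a = 10/4 = 5/2; t_c = 0
T = 2·5/2 = 5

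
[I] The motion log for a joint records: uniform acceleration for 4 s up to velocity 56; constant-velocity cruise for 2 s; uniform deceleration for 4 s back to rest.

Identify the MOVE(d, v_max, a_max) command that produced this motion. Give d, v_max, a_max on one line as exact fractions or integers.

a_max = 56/4 = 14
d_a = ½·56·4 = 112; d_c = 56·2 = 112
d = 2·112 + 112 = 336
t_c = 2 > 0 ⇒ limit active, v_max = 56

d=336 v_max=56 a_max=14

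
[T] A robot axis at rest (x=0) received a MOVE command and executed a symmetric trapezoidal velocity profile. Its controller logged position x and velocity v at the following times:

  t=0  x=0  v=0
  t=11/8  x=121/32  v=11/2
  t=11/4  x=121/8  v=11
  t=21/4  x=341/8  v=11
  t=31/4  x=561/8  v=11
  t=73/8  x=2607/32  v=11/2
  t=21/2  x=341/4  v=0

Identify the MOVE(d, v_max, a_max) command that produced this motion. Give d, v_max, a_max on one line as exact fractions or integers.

d=341/4 v_max=11 a_max=4

final state: t=21/2, x=341/4, v=0 → d = 341/4
a_max = (11/2−0)/(11/8−0) = 4
max v = 11 over t∈[11/4,31/4] → v_max = 11
check: 11·(11/4+5) = 341/4 ✓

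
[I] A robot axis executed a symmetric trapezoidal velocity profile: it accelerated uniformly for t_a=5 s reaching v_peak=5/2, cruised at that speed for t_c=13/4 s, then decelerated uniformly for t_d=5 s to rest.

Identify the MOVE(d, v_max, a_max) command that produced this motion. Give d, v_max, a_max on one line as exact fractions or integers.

a_max = (5/2)/5 = 1/2
d_a = ½·5/2·5 = 25/4; d_c = 5/2·13/4 = 65/8
d = 2·25/4 + 65/8 = 165/8
t_c = 13/4 > 0 → v_max = v_peak = 5/2

d=165/8 v_max=5/2 a_max=1/2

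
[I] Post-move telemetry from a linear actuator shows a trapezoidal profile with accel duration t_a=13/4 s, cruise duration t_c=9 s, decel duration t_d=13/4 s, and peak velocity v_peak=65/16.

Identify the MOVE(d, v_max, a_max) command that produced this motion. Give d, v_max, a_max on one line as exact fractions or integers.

a_max = (65/16)/(13/4) = 5/4
d_a = ½·65/16·13/4 = 845/128; d_c = 65/16·9 = 585/16
d = 2·845/128 + 585/16 = 3185/64
t_c = 9 > 0 so v_max = 65/16

d=3185/64 v_max=65/16 a_max=5/4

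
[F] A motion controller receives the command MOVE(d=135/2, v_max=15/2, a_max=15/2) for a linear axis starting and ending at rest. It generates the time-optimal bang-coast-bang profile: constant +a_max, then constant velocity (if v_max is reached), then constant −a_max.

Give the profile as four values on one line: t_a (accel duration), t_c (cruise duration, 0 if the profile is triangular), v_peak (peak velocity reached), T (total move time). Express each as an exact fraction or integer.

t_a=1 t_c=8 v_peak=15/2 T=10

vₘ²/aₘ = (15/2)²/(15/2) = 15/2
135/2 ≥ 15/2 ⇒ cruise phase
t_a = (15/2)/(15/2) = 1; v_peak = 15/2
d_cruise = 135/2 − 15/2 = 60; t_c = 60/(15/2) = 8
T = 2·1 + 8 = 10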